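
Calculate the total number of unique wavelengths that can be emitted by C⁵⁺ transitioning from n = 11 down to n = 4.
28

The electron can occupy levels n = 4, 5, ..., 11 during de-excitation — that is m = 11 - 4 + 1 = 8 distinct levels.

The number of distinct spectral lines equals the number of ways to choose 2 of these m levels (each pair gives one possible emission transition):

Number of lines = m(m-1)/2 = 8×7/2 = 28

These correspond to all possible transitions between the 8 levels:
11 → 10, 11 → 9, 11 → 8, 11 → 7, 11 → 6, 11 → 5, 11 → 4, 10 → 9...

Each transition produces a photon with a unique energy (and thus wavelength). This count does not depend on Z.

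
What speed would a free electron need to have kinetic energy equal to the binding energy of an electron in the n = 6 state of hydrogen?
3.65e+05 m/s (or 0.12162% of c)

The binding energy at n = 6 for hydrogen is:
E_6 = -13.6057/6² = -0.3779361 eV
|E_6| = 0.3779361 eV

Convert to Joules:
KE = 0.3779361 eV × (1.602177 × 10⁻¹⁹ J/eV) = 6.0552e-20 J

Using KE = ½mv²:
v = √(2·KE/m_e)
v = √(2 × 6.0552e-20 J / 9.10938 × 10⁻³¹ kg)
v = 3.65e+05 m/s

This is approximately 0.12162% the speed of light.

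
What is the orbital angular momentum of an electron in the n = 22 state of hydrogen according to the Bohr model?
2.3201e-33 J·s (or 22ℏ)

In the Bohr model, angular momentum is quantized:
L = nℏ

where ℏ = h/(2π) = 1.054572e-34 J·s

For n = 22:
L = 22 × 1.054572e-34 J·s
L = 2.3201e-33 J·s

This can also be written as L = 22ℏ.
The angular momentum is an integer multiple of the reduced Planck constant.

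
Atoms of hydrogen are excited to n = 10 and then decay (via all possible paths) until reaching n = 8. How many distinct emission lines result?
3

The electron can occupy levels n = 8, 9, ..., 10 during de-excitation — that is m = 10 - 8 + 1 = 3 distinct levels.

The number of distinct spectral lines equals the number of ways to choose 2 of these m levels (each pair gives one possible emission transition):

Number of lines = m(m-1)/2 = 3×2/2 = 3

These correspond to all possible transitions between the 3 levels:
10 → 9, 10 → 8, 9 → 8

Each transition produces a photon with a unique energy (and thus wavelength). This count does not depend on Z.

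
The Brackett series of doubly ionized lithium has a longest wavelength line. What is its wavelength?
450.007472 nm

The longest wavelength corresponds to the smallest energy transition in the series.
The Brackett series has all transitions ending at n_f = 4.

For Li²⁺ (Z = 3), the first line (α-line) is the jump from n = 5 to n = 4:
E_5 = -13.6057 × 3² / 5² = -4.8980520000 eV
E_4 = -13.6057 × 3² / 4² = -7.6532062500 eV
ΔE = E_5 - E_4 = 2.7551542500 eV

λ = hc/E = 1239.84 eV·nm / 2.7551542500 eV
λ = 450.007472 nm

This is the α-line of the Brackett series in Li²⁺.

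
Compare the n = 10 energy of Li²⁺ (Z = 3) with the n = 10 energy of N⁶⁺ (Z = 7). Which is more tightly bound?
N⁶⁺ at n = 10 (E = -6.666793 eV)

Using E_n = -13.6057 Z² / n² eV:

Li²⁺ (Z = 3) at n = 10:
E = -13.6057 × 3² / 10² = -13.6057 × 9 / 100 = -1.224513000 eV

N⁶⁺ (Z = 7) at n = 10:
E = -13.6057 × 7² / 10² = -13.6057 × 49 / 100 = -6.666793000 eV

Since -6.666793000 eV < -1.224513000 eV,
N⁶⁺ at n = 10 is more tightly bound (requires more energy to ionize).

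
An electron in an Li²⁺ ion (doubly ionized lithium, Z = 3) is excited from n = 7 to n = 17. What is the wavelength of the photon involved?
597.42711 nm

First, find the transition energy using E_n = -13.6057 Z² / n² eV:
E_7 = -13.6057 × 3² / 7² = -2.499006122 eV
E_17 = -13.6057 × 3² / 17² = -0.423706920 eV

Photon energy: |ΔE| = |E_17 - E_7| = 2.075299202 eV

Convert to wavelength using E = hc/λ with hc = 1239.84 eV·nm:
λ = hc/E = 1239.84 eV·nm / 2.075299202 eV
λ = 597.42711 nm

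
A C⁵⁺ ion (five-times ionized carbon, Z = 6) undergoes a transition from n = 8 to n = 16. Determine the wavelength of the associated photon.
216.0036 nm

First, find the transition energy using E_n = -13.6057 Z² / n² eV:
E_8 = -13.6057 × 6² / 8² = -7.65320625 eV
E_16 = -13.6057 × 6² / 16² = -1.91330156 eV

Photon energy: |ΔE| = |E_16 - E_8| = 5.73990469 eV

Convert to wavelength using E = hc/λ with hc = 1239.84 eV·nm:
λ = hc/E = 1239.84 eV·nm / 5.73990469 eV
λ = 216.0036 nm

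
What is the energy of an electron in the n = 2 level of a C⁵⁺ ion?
-122.4513 eV

For hydrogen-like ions, the energy levels scale with Z²:
E_n = -13.6057 Z² / n² eV

For C⁵⁺ (Z = 6) at n = 2:
E_2 = -13.6057 × 6² / 2²
E_2 = -13.6057 × 36 / 4
E_2 = -489.8052 / 4
E_2 = -122.4513 eV

The energy is 36 times more negative than hydrogen at the same n due to the stronger nuclear charge.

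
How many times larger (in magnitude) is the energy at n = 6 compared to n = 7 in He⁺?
1.3611

Using E_n = -13.6057 Z² / n² eV with Z = 2:

E_6 = -13.6057 × 2² / 6² = -54.4228 / 36 = -1.5117444444 eV
E_7 = -13.6057 × 2² / 7² = -54.4228 / 49 = -1.1106693878 eV

The ratio is:
E_6/E_7 = (-1.5117444444) / (-1.1106693878)
E_6/E_7 = (-54.4228/36) / (-54.4228/49)
E_6/E_7 = 49/36
E_6/E_7 = 1.3611
(Note: the Z² factors cancel in the ratio.)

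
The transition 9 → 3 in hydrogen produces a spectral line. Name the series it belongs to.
Paschen series

The spectral series in hydrogen are named based on the final (lower) energy level:
- Lyman series: n_final = 1 (ultraviolet)
- Balmer series: n_final = 2 (visible/near-UV)
- Paschen series: n_final = 3 (infrared)
- Brackett series: n_final = 4 (infrared)
- Pfund series: n_final = 5 (far infrared)

Since this transition ends at n = 3, it belongs to the Paschen series.

For reference, this 9 → 3 line has photon energy
ΔE = 13.6057 eV × (1/3² - 1/9²) = 1.343772840 eV,
corresponding to wavelength λ = hc/ΔE = 1239.84 eV·nm / 1.343772840 eV = 922.65595 nm in the infrared region.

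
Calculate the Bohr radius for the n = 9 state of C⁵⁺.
0.7144 nm (or 7.1439 Å)

The Bohr radius formula is:
r_n = n² a₀ / Z

where a₀ = 0.0529177 nm is the Bohr radius.

For C⁵⁺ (Z = 6) at n = 9:
r_9 = 9² × 0.0529177 nm / 6
r_9 = 81 × 0.0529177 nm / 6
r_9 = 4.28633 nm / 6
r_9 = 0.7144 nm

The electron orbits at approximately 0.7144 nm from the nucleus.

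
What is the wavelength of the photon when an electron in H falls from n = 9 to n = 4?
1816.92248 nm

First, find the transition energy using E_n = -13.6057 / n² eV:
E_9 = -13.6057 / 9² = -0.16797160494 eV
E_4 = -13.6057 / 4² = -0.85035625000 eV

Photon energy: |ΔE| = |E_4 - E_9| = 0.68238464506 eV

Convert to wavelength using E = hc/λ with hc = 1239.84 eV·nm:
λ = hc/E = 1239.84 eV·nm / 0.68238464506 eV
λ = 1816.92248 nm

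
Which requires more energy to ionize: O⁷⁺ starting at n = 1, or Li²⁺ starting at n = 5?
O⁷⁺ at n = 1 (E = -870.765 eV)

Using E_n = -13.6057 Z² / n² eV:

O⁷⁺ (Z = 8) at n = 1:
E = -13.6057 × 8² / 1² = -13.6057 × 64 / 1 = -870.764800 eV

Li²⁺ (Z = 3) at n = 5:
E = -13.6057 × 3² / 5² = -13.6057 × 9 / 25 = -4.898052 eV

Since -870.764800 eV < -4.898052 eV,
O⁷⁺ at n = 1 is more tightly bound (requires more energy to ionize).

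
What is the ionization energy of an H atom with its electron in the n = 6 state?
0.37794 eV

The ionization energy is the energy needed to remove the electron completely (n → ∞).

For hydrogen, E_n = -13.6057 eV / n².

At n = 6: E_6 = -13.6057 / 6² = -0.37793611 eV
At n = ∞: E_∞ = 0 eV

Ionization energy = E_∞ - E_6 = 0 - (-0.37793611) = 0.37793611 eV
Ionization energy ≈ 0.37794 eV

This is also called the binding energy of the electron in state n = 6.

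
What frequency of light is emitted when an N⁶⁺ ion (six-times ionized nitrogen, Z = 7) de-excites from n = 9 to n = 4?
8.09e+15 Hz

First, find the transition energy:
E_9 = -13.6057 × 7² / 9² = -8.23061 eV
E_4 = -13.6057 × 7² / 4² = -41.66746 eV
|ΔE| = |E_4 - E_9| = 33.43685 eV

Convert to Joules: E = 33.43685 eV × (1.602177 × 10⁻¹⁹ J/eV) = 5.3572e-18 J

Using E = hf:
f = E/h = 5.3572e-18 J / (6.62607 × 10⁻³⁴ J·s)
f = 8.09e+15 Hz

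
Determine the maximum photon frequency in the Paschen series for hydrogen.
3.65538e+14 Hz

The series limit corresponds to the transition from n = ∞ to n = 3.
This is the highest energy (shortest wavelength) transition in the Paschen series.

E_∞ = 0 eV
E_3 = -13.6057 / 3² = -1.51174444 eV

Energy at series limit:
ΔE = E_∞ - E_3 = 0 - (-1.51174444) = 1.51174444 eV
E = 1.51174444 eV × (1.602177 × 10⁻¹⁹ J/eV) = 2.4220822e-19 J
f = E/h = 2.4220822e-19 J / (6.62607 × 10⁻³⁴ J·s) = 3.65538e+14 Hz

This energy equals the ionization energy from the n = 3 state of hydrogen.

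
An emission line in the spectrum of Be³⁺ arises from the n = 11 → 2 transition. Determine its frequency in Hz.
1.272e+16 Hz

First, find the transition energy:
E_11 = -13.6057 × 4² / 11² = -1.799101 eV
E_2 = -13.6057 × 4² / 2² = -54.422800 eV
|ΔE| = |E_2 - E_11| = 52.623699 eV

Convert to Joules: E = 52.623699 eV × (1.602177 × 10⁻¹⁹ J/eV) = 8.43125e-18 J

Using E = hf:
f = E/h = 8.43125e-18 J / (6.62607 × 10⁻³⁴ J·s)
f = 1.272e+16 Hz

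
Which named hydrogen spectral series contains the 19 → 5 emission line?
Pfund series

The spectral series in hydrogen are named based on the final (lower) energy level:
- Lyman series: n_final = 1 (ultraviolet)
- Balmer series: n_final = 2 (visible/near-UV)
- Paschen series: n_final = 3 (infrared)
- Brackett series: n_final = 4 (infrared)
- Pfund series: n_final = 5 (far infrared)

Since this transition ends at n = 5, it belongs to the Pfund series.

For reference, this 19 → 5 line has photon energy
ΔE = 13.6057 eV × (1/5² - 1/19²) = 0.506539080 eV,
corresponding to wavelength λ = hc/ΔE = 1239.84 eV·nm / 0.506539080 eV = 2447.669 nm in the far infrared region.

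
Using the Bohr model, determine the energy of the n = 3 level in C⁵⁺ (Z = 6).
-54.423 eV

For hydrogen-like ions, the energy levels scale with Z²:
E_n = -13.6057 Z² / n² eV

For C⁵⁺ (Z = 6) at n = 3:
E_3 = -13.6057 × 6² / 3²
E_3 = -13.6057 × 36 / 9
E_3 = -489.8052 / 9
E_3 = -54.423 eV

The energy is 36 times more negative than hydrogen at the same n due to the stronger nuclear charge.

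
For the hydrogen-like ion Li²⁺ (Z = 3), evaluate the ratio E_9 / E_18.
4.0000

Using E_n = -13.6057 Z² / n² eV with Z = 3:

E_9 = -13.6057 × 3² / 9² = -122.4513 / 81 = -1.5117444444 eV
E_18 = -13.6057 × 3² / 18² = -122.4513 / 324 = -0.3779361111 eV

The ratio is:
E_9/E_18 = (-1.5117444444) / (-0.3779361111)
E_9/E_18 = (-122.4513/81) / (-122.4513/324)
E_9/E_18 = 324/81
E_9/E_18 = 4.0000
(Note: the Z² factors cancel in the ratio.)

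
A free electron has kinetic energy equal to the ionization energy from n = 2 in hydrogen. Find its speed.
1.094e+06 m/s (or 0.364868% of c)

The binding energy at n = 2 for hydrogen is:
E_2 = -13.6057/2² = -3.40142500 eV
|E_2| = 3.40142500 eV

Convert to Joules:
KE = 3.40142500 eV × (1.602177 × 10⁻¹⁹ J/eV) = 5.44968e-19 J

Using KE = ½mv²:
v = √(2·KE/m_e)
v = √(2 × 5.44968e-19 J / 9.10938 × 10⁻³¹ kg)
v = 1.094e+06 m/s

This is approximately 0.364868% the speed of light.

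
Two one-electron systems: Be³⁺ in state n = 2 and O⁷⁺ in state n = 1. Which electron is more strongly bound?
O⁷⁺ at n = 1 (E = -870.7648 eV)

Using E_n = -13.6057 Z² / n² eV:

Be³⁺ (Z = 4) at n = 2:
E = -13.6057 × 4² / 2² = -13.6057 × 16 / 4 = -54.4228000 eV

O⁷⁺ (Z = 8) at n = 1:
E = -13.6057 × 8² / 1² = -13.6057 × 64 / 1 = -870.7648000 eV

Since -870.7648000 eV < -54.4228000 eV,
O⁷⁺ at n = 1 is more tightly bound (requires more energy to ionize).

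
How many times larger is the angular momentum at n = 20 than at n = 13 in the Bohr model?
1.54

In the Bohr model, L_n = nℏ, so the ratio is purely the ratio of quantum numbers:

L_20/L_13 = 20ℏ / 13ℏ = 20/13 = 1.54

The angular momentum scales linearly with n.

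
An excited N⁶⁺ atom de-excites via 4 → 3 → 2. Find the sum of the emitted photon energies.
125.002 eV

The energy levels of N⁶⁺ are E_n = -13.6057 × 7² / n² eV.

First transition (4 → 3):
ΔE₁ = |E_3 - E_4|
ΔE₁ = |-74.075477778 - (-41.667456250)| = 32.408022 eV

Second transition (3 → 2):
ΔE₂ = |E_2 - E_3|
ΔE₂ = |-166.669825000 - (-74.075477778)| = 92.594347 eV

Total energy released:
E_total = ΔE₁ + ΔE₂ = 32.408022 + 92.594347 = 125.002 eV

Note: This equals the direct transition 4 → 2: 125.002 eV ✓
Energy is conserved regardless of the path taken.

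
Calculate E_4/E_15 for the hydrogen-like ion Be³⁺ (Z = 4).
14.0625

Using E_n = -13.6057 Z² / n² eV with Z = 4:

E_4 = -13.6057 × 4² / 4² = -217.6912 / 16 = -13.60570000 eV
E_15 = -13.6057 × 4² / 15² = -217.6912 / 225 = -0.96751644 eV

The ratio is:
E_4/E_15 = (-13.60570000) / (-0.96751644)
E_4/E_15 = (-217.6912/16) / (-217.6912/225)
E_4/E_15 = 225/16
E_4/E_15 = 14.0625
(Note: the Z² factors cancel in the ratio.)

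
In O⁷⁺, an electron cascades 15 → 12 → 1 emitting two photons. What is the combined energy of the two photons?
866.89 eV

The energy levels of O⁷⁺ are E_n = -13.6057 × 8² / n² eV.

First transition (15 → 12):
ΔE₁ = |E_12 - E_15|
ΔE₁ = |-6.04697778 - (-3.87006578)| = 2.17691 eV

Second transition (12 → 1):
ΔE₂ = |E_1 - E_12|
ΔE₂ = |-870.76480000 - (-6.04697778)| = 864.71782 eV

Total energy released:
E_total = ΔE₁ + ΔE₂ = 2.17691 + 864.71782 = 866.89 eV

Note: This equals the direct transition 15 → 1: 866.89 eV ✓
Energy is conserved regardless of the path taken.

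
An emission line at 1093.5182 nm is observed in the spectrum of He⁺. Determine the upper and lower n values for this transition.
n = 12 → n = 6

First, find the photon energy from the wavelength (hc = 1239.84 eV·nm):
E = hc/λ = 1239.84 eV·nm / 1093.5182 nm = 1.1338083 eV

The energy levels of He⁺ satisfy E_n = -13.6057 × 2² / n² eV, so an emission n_i → n_f releases
ΔE = 13.6057 × 2² × (1/n_f² − 1/n_i²) eV.

Setting ΔE equal to the photon energy:
1/n_f² − 1/n_i² = 1.1338083 / (13.6057 × 2²) = 0.020833333

Since 1/n_i² must be positive, we need 1/n_f² > 0.020833333, i.e. n_f ≤ 6. For each allowed n_f, solve n_i = (1/n_f² − 0.020833333)^(−1/2) and check whether it is a whole number:
  n_f = 1: 1/n_i² = 1.000000000 − 0.020833333 = 0.979166667 → n_i = 1.011  (not an integer) ✗
  n_f = 2: 1/n_i² = 0.250000000 − 0.020833333 = 0.229166667 → n_i = 2.089  (not an integer) ✗
  n_f = 3: 1/n_i² = 0.111111111 − 0.020833333 = 0.090277778 → n_i = 3.328  (not an integer) ✗
  n_f = 4: 1/n_i² = 0.062500000 − 0.020833333 = 0.041666667 → n_i = 4.899  (not an integer) ✗
  n_f = 5: 1/n_i² = 0.040000000 − 0.020833333 = 0.019166667 → n_i = 7.223  (not an integer) ✗
  n_f = 6: 1/n_i² = 0.027777778 − 0.020833333 = 0.006944445 → n_i = 12.000  → integer, n_i = 12 ✓

Only n_f = 6 gives an integer upper level, n_i = 12.

The transition is from n = 12 to n = 6 (emission).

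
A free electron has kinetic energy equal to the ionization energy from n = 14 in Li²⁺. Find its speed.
4.69e+05 m/s (or 0.1564% of c)

The binding energy at n = 14 for Li²⁺ is:
E_14 = -13.6057 × 3²/14² = -0.624752 eV
|E_14| = 0.624752 eV

Convert to Joules:
KE = 0.624752 eV × (1.602177 × 10⁻¹⁹ J/eV) = 1.0010e-19 J

Using KE = ½mv²:
v = √(2·KE/m_e)
v = √(2 × 1.0010e-19 J / 9.10938 × 10⁻³¹ kg)
v = 4.69e+05 m/s

This is approximately 0.1564% the speed of light.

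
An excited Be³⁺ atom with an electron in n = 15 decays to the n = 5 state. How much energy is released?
7.740132 eV

The energy levels are E_n = -13.6057 Z² eV / n².

Energy at n = 15: E_15 = -13.6057 × 4² / 15² = -0.967516444 eV
Energy at n = 5: E_5 = -13.6057 × 4² / 5² = -8.707648000 eV

For emission (electron falling to lower state), the photon energy is:
E_photon = E_15 - E_5 = |-0.967516444 - (-8.707648000)|
E_photon = 7.740132 eV

This energy is carried away by the emitted photon.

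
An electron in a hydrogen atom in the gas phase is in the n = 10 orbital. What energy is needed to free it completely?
0.136057 eV

The ionization energy is the energy needed to remove the electron completely (n → ∞).

For hydrogen, E_n = -13.6057 eV / n².

At n = 10: E_10 = -13.6057 / 10² = -0.136057000 eV
At n = ∞: E_∞ = 0 eV

Ionization energy = E_∞ - E_10 = 0 - (-0.136057000) = 0.136057000 eV
Ionization energy ≈ 0.136057 eV

This is also called the binding energy of the electron in state n = 10.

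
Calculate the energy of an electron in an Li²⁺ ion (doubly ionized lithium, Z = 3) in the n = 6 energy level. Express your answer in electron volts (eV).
-3.40143 eV

The energy levels of a hydrogen-like atom are given by:
E_n = -13.6057 Z² / n² eV  (with Z = 3 for Li²⁺)

For n = 6:
E_6 = -13.6057 × 3² / 6²
E_6 = -13.6057 × 9 / 36
E_6 = -3.40143 eV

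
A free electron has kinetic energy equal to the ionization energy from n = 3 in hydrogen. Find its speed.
7.2923e+05 m/s (or 0.2432% of c)

The binding energy at n = 3 for hydrogen is:
E_3 = -13.6057/3² = -1.5117444 eV
|E_3| = 1.5117444 eV

Convert to Joules:
KE = 1.5117444 eV × (1.602177 × 10⁻¹⁹ J/eV) = 2.422082e-19 J

Using KE = ½mv²:
v = √(2·KE/m_e)
v = √(2 × 2.422082e-19 J / 9.10938 × 10⁻³¹ kg)
v = 7.2923e+05 m/s

This is approximately 0.2432% the speed of light.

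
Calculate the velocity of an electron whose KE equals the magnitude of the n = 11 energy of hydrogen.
1.989e+05 m/s (or 0.066% of c)

The binding energy at n = 11 for hydrogen is:
E_11 = -13.6057/11² = -0.1124438 eV
|E_11| = 0.1124438 eV

Convert to Joules:
KE = 0.1124438 eV × (1.602177 × 10⁻¹⁹ J/eV) = 1.80155e-20 J

Using KE = ½mv²:
v = √(2·KE/m_e)
v = √(2 × 1.80155e-20 J / 9.10938 × 10⁻³¹ kg)
v = 1.989e+05 m/s

This is approximately 0.066% the speed of light.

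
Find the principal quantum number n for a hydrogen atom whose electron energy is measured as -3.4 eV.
n = 2

The exact energy levels follow E_n = -13.6057 eV / n².

The measured value (-3.4 eV) is reported to only 2 significant figures, so we must test candidate n values and see which one matches to that precision.

Candidate energies:
  n = 1:  E = -13.6057/1² = -13.605700 eV
  n = 2:  E = -13.6057/2² = -3.401425 eV  ← matches
  n = 3:  E = -13.6057/3² = -1.511744 eV
  n = 4:  E = -13.6057/4² = -0.850356 eV

Checking against the measurement of -3.4 eV (2 sig figs), only n = 2 agrees:
E_2 = -3.401425 eV, which rounds to -3.4 eV ✓

Therefore n = 2.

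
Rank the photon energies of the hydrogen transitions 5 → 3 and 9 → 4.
5 → 3

Calculate the energy for each transition:

Transition 5 → 3:
ΔE₁ = |E_3 - E_5| = |-13.6057/3² - (-13.6057/5²)|
ΔE₁ = |-1.51174444 - (-0.54422800)| = 0.96752 eV

Transition 9 → 4:
ΔE₂ = |E_4 - E_9| = |-13.6057/4² - (-13.6057/9²)|
ΔE₂ = |-0.85035625 - (-0.16797160)| = 0.68238 eV

Since 0.96752 eV > 0.68238 eV, the transition 5 → 3 emits the more energetic photon.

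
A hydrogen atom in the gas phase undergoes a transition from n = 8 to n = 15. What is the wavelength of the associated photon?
8150.44590 nm

First, find the transition energy using E_n = -13.6057 / n² eV:
E_8 = -13.6057 / 8² = -0.21258906250 eV
E_15 = -13.6057 / 15² = -0.06046977778 eV

Photon energy: |ΔE| = |E_15 - E_8| = 0.15211928472 eV

Convert to wavelength using E = hc/λ with hc = 1239.84 eV·nm:
λ = hc/E = 1239.84 eV·nm / 0.15211928472 eV
λ = 8150.44590 nm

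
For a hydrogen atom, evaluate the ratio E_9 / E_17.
3.5679

Using E_n = -13.6057 Z² / n² eV with Z = 1:

E_9 = -13.6057 / 9² = -13.6057 / 81 = -0.1679716049 eV
E_17 = -13.6057 / 17² = -13.6057 / 289 = -0.0470785467 eV

The ratio is:
E_9/E_17 = (-0.1679716049) / (-0.0470785467)
E_9/E_17 = (-13.6057/81) / (-13.6057/289)
E_9/E_17 = 289/81
E_9/E_17 = 3.5679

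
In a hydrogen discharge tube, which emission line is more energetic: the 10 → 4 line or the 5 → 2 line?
5 → 2

Calculate the energy for each transition:

Transition 10 → 4:
ΔE₁ = |E_4 - E_10| = |-13.6057/4² - (-13.6057/10²)|
ΔE₁ = |-0.85035625 - (-0.13605700)| = 0.71430 eV

Transition 5 → 2:
ΔE₂ = |E_2 - E_5| = |-13.6057/2² - (-13.6057/5²)|
ΔE₂ = |-3.40142500 - (-0.54422800)| = 2.85720 eV

Since 2.85720 eV > 0.71430 eV, the transition 5 → 2 emits the more energetic photon.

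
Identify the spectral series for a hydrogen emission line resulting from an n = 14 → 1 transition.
Lyman series

The spectral series in hydrogen are named based on the final (lower) energy level:
- Lyman series: n_final = 1 (ultraviolet)
- Balmer series: n_final = 2 (visible/near-UV)
- Paschen series: n_final = 3 (infrared)
- Brackett series: n_final = 4 (infrared)
- Pfund series: n_final = 5 (far infrared)

Since this transition ends at n = 1, it belongs to the Lyman series.

For reference, this 14 → 1 line has photon energy
ΔE = 13.6057 eV × (1/1² - 1/14²) = 13.536283 eV,
corresponding to wavelength λ = hc/ΔE = 1239.84 eV·nm / 13.536283 eV = 91.5938 nm in the ultraviolet region.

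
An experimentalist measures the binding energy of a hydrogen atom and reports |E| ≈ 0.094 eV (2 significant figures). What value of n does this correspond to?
n = 12

The exact energy levels follow E_n = -13.6057 eV / n².

The measured value (-0.094 eV) is reported to only 2 significant figures, so we must test candidate n values and see which one matches to that precision.

Candidate energies:
  n = 10:  E = -13.6057/10² = -0.13606 eV
  n = 11:  E = -13.6057/11² = -0.11244 eV
  n = 12:  E = -13.6057/12² = -0.09448 eV  ← matches
  n = 13:  E = -13.6057/13² = -0.08051 eV
  n = 14:  E = -13.6057/14² = -0.06942 eV

Checking against the measurement of -0.094 eV (2 sig figs), only n = 12 agrees:
E_12 = -0.09448 eV, which rounds to -0.094 eV ✓

Therefore n = 12.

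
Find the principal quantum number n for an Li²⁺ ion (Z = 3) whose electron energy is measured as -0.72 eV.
n = 13

The exact energy levels follow E_n = -13.6057 Z² / n² eV with Z = 3.

The measured value (-0.72 eV) is reported to only 2 significant figures, so we must test candidate n values and see which one matches to that precision.

Candidate energies:
  n = 11:  E = -13.6057 × 3² / 11² = -1.01199 eV
  n = 12:  E = -13.6057 × 3² / 12² = -0.85036 eV
  n = 13:  E = -13.6057 × 3² / 13² = -0.72456 eV  ← matches
  n = 14:  E = -13.6057 × 3² / 14² = -0.62475 eV
  n = 15:  E = -13.6057 × 3² / 15² = -0.54423 eV

Checking against the measurement of -0.72 eV (2 sig figs), only n = 13 agrees:
E_13 = -0.72456 eV, which rounds to -0.72 eV ✓

Therefore n = 13.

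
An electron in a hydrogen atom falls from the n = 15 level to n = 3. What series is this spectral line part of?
Paschen series

The spectral series in hydrogen are named based on the final (lower) energy level:
- Lyman series: n_final = 1 (ultraviolet)
- Balmer series: n_final = 2 (visible/near-UV)
- Paschen series: n_final = 3 (infrared)
- Brackett series: n_final = 4 (infrared)
- Pfund series: n_final = 5 (far infrared)

Since this transition ends at n = 3, it belongs to the Paschen series.

For reference, this 15 → 3 line has photon energy
ΔE = 13.6057 eV × (1/3² - 1/15²) = 1.45127467 eV,
corresponding to wavelength λ = hc/ΔE = 1239.84 eV·nm / 1.45127467 eV = 854.3111 nm in the infrared region.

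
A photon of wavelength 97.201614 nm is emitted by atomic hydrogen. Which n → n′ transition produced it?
n = 4 → n = 1

First, find the photon energy from the wavelength (hc = 1239.84 eV·nm):
E = hc/λ = 1239.84 eV·nm / 97.201614 nm = 12.755344 eV

The energy levels of hydrogen satisfy E_n = -13.6057 / n² eV, so an emission n_i → n_f releases
ΔE = 13.6057 × (1/n_f² − 1/n_i²) eV.

Setting ΔE equal to the photon energy:
1/n_f² − 1/n_i² = 12.755344 / 13.6057 = 0.93750002

Since 1/n_i² must be positive, we need 1/n_f² > 0.93750002, i.e. n_f ≤ 1. For each allowed n_f, solve n_i = (1/n_f² − 0.93750002)^(−1/2) and check whether it is a whole number:
  n_f = 1: 1/n_i² = 1.00000000 − 0.93750002 = 0.06249998 → n_i = 4.000  → integer, n_i = 4 ✓

Only n_f = 1 gives an integer upper level, n_i = 4.

The transition is from n = 4 to n = 1 (emission).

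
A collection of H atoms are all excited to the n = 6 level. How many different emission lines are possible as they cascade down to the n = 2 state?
10

The electron can occupy levels n = 2, 3, ..., 6 during de-excitation — that is m = 6 - 2 + 1 = 5 distinct levels.

The number of distinct spectral lines equals the number of ways to choose 2 of these m levels (each pair gives one possible emission transition):

Number of lines = m(m-1)/2 = 5×4/2 = 10

These correspond to all possible transitions between the 5 levels:
6 → 5, 6 → 4, 6 → 3, 6 → 2, 5 → 4, 5 → 3, 5 → 2, 4 → 3...

Each transition produces a photon with a unique energy (and thus wavelength). This count does not depend on Z.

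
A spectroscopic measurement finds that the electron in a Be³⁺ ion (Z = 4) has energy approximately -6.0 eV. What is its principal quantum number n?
n = 6

The exact energy levels follow E_n = -13.6057 Z² / n² eV with Z = 4.

The measured value (-6.0 eV) is reported to only 2 significant figures, so we must test candidate n values and see which one matches to that precision.

Candidate energies:
  n = 4:  E = -13.6057 × 4² / 4² = -13.60570 eV
  n = 5:  E = -13.6057 × 4² / 5² = -8.70765 eV
  n = 6:  E = -13.6057 × 4² / 6² = -6.04698 eV  ← matches
  n = 7:  E = -13.6057 × 4² / 7² = -4.44268 eV
  n = 8:  E = -13.6057 × 4² / 8² = -3.40143 eV

Checking against the measurement of -6.0 eV (2 sig figs), only n = 6 agrees:
E_6 = -6.04698 eV, which rounds to -6.0 eV ✓

Therefore n = 6.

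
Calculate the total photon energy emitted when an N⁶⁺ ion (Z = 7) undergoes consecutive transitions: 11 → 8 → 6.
13.009 eV

The energy levels of N⁶⁺ are E_n = -13.6057 × 7² / n² eV.

First transition (11 → 8):
ΔE₁ = |E_8 - E_11|
ΔE₁ = |-10.416864063 - (-5.509746281)| = 4.907118 eV

Second transition (8 → 6):
ΔE₂ = |E_6 - E_8|
ΔE₂ = |-18.518869444 - (-10.416864063)| = 8.102005 eV

Total energy released:
E_total = ΔE₁ + ΔE₂ = 4.907118 + 8.102005 = 13.009 eV

Note: This equals the direct transition 11 → 6: 13.009 eV ✓
Energy is conserved regardless of the path taken.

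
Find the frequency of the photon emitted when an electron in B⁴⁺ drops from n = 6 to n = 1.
8.00e+16 Hz

First, find the transition energy:
E_6 = -13.6057 × 5² / 6² = -9.4484028 eV
E_1 = -13.6057 × 5² / 1² = -340.1425000 eV
|ΔE| = |E_1 - E_6| = 330.6940972 eV

Convert to Joules: E = 330.6940972 eV × (1.602177 × 10⁻¹⁹ J/eV) = 5.2983e-17 J

Using E = hf:
f = E/h = 5.2983e-17 J / (6.62607 × 10⁻³⁴ J·s)
f = 8.00e+16 Hz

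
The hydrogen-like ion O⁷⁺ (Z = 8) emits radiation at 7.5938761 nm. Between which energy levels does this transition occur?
n = 4 → n = 2

First, find the photon energy from the wavelength (hc = 1239.84 eV·nm):
E = hc/λ = 1239.84 eV·nm / 7.5938761 nm = 163.26840 eV

The energy levels of O⁷⁺ satisfy E_n = -13.6057 × 8² / n² eV, so an emission n_i → n_f releases
ΔE = 13.6057 × 8² × (1/n_f² − 1/n_i²) eV.

Setting ΔE equal to the photon energy:
1/n_f² − 1/n_i² = 163.26840 / (13.6057 × 8²) = 0.18750000

Since 1/n_i² must be positive, we need 1/n_f² > 0.18750000, i.e. n_f ≤ 2. For each allowed n_f, solve n_i = (1/n_f² − 0.18750000)^(−1/2) and check whether it is a whole number:
  n_f = 1: 1/n_i² = 1.00000000 − 0.18750000 = 0.81250000 → n_i = 1.109  (not an integer) ✗
  n_f = 2: 1/n_i² = 0.25000000 − 0.18750000 = 0.06250000 → n_i = 4.000  → integer, n_i = 4 ✓

Only n_f = 2 gives an integer upper level, n_i = 4.

The transition is from n = 4 to n = 2 (emission).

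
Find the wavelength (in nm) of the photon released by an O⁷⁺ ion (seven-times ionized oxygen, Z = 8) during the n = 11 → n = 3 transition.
13.844416 nm

First, find the transition energy using E_n = -13.6057 Z² / n² eV:
E_11 = -13.6057 × 8² / 11² = -7.19640331 eV
E_3 = -13.6057 × 8² / 3² = -96.75164444 eV

Photon energy: |ΔE| = |E_3 - E_11| = 89.55524113 eV

Convert to wavelength using E = hc/λ with hc = 1239.84 eV·nm:
λ = hc/E = 1239.84 eV·nm / 89.55524113 eV
λ = 13.844416 nm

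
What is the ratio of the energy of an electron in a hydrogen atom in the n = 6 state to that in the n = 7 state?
1.361

Using E_n = -13.6057 Z² / n² eV with Z = 1:

E_6 = -13.6057 / 6² = -13.6057 / 36 = -0.377936111 eV
E_7 = -13.6057 / 7² = -13.6057 / 49 = -0.277667347 eV

The ratio is:
E_6/E_7 = (-0.377936111) / (-0.277667347)
E_6/E_7 = (-13.6057/36) / (-13.6057/49)
E_6/E_7 = 49/36
E_6/E_7 = 1.361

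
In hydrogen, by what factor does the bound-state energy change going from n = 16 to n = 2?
64.00

Using E_n = -13.6057 Z² / n² eV with Z = 1:

E_2 = -13.6057 / 2² = -13.6057 / 4 = -3.40142500 eV
E_16 = -13.6057 / 16² = -13.6057 / 256 = -0.05314727 eV

The ratio is:
E_2/E_16 = (-3.40142500) / (-0.05314727)
E_2/E_16 = (-13.6057/4) / (-13.6057/256)
E_2/E_16 = 256/4
E_2/E_16 = 64.00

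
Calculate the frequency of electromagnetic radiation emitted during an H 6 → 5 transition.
4.0209e+13 Hz

First, find the transition energy:
E_6 = -13.6057 / 6² = -0.37793611 eV
E_5 = -13.6057 / 5² = -0.54422800 eV
|ΔE| = |E_5 - E_6| = 0.16629189 eV

Convert to Joules: E = 0.16629189 eV × (1.602177 × 10⁻¹⁹ J/eV) = 2.664290e-20 J

Using E = hf:
f = E/h = 2.664290e-20 J / (6.62607 × 10⁻³⁴ J·s)
f = 4.0209e+13 Hz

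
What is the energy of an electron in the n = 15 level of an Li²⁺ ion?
-0.54 eV

For hydrogen-like ions, the energy levels scale with Z²:
E_n = -13.6057 Z² / n² eV

For Li²⁺ (Z = 3) at n = 15:
E_15 = -13.6057 × 3² / 15²
E_15 = -13.6057 × 9 / 225
E_15 = -122.4513 / 225
E_15 = -0.54 eV

The energy is 9 times more negative than hydrogen at the same n due to the stronger nuclear charge.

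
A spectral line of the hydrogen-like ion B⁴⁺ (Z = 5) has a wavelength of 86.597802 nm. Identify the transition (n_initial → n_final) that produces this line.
n = 7 → n = 4

First, find the photon energy from the wavelength (hc = 1239.84 eV·nm):
E = hc/λ = 1239.84 eV·nm / 86.597802 nm = 14.317223 eV

The energy levels of B⁴⁺ satisfy E_n = -13.6057 × 5² / n² eV, so an emission n_i → n_f releases
ΔE = 13.6057 × 5² × (1/n_f² − 1/n_i²) eV.

Setting ΔE equal to the photon energy:
1/n_f² − 1/n_i² = 14.317223 / (13.6057 × 5²) = 0.042091838

Since 1/n_i² must be positive, we need 1/n_f² > 0.042091838, i.e. n_f ≤ 4. For each allowed n_f, solve n_i = (1/n_f² − 0.042091838)^(−1/2) and check whether it is a whole number:
  n_f = 1: 1/n_i² = 1.000000000 − 0.042091838 = 0.957908162 → n_i = 1.022  (not an integer) ✗
  n_f = 2: 1/n_i² = 0.250000000 − 0.042091838 = 0.207908162 → n_i = 2.193  (not an integer) ✗
  n_f = 3: 1/n_i² = 0.111111111 − 0.042091838 = 0.069019273 → n_i = 3.806  (not an integer) ✗
  n_f = 4: 1/n_i² = 0.062500000 − 0.042091838 = 0.020408162 → n_i = 7.000  → integer, n_i = 7 ✓

Only n_f = 4 gives an integer upper level, n_i = 7.

The transition is from n = 7 to n = 4 (emission).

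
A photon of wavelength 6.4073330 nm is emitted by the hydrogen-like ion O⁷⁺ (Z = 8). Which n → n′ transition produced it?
n = 6 → n = 2

First, find the photon energy from the wavelength (hc = 1239.84 eV·nm):
E = hc/λ = 1239.84 eV·nm / 6.4073330 nm = 193.50329 eV

The energy levels of O⁷⁺ satisfy E_n = -13.6057 × 8² / n² eV, so an emission n_i → n_f releases
ΔE = 13.6057 × 8² × (1/n_f² − 1/n_i²) eV.

Setting ΔE equal to the photon energy:
1/n_f² − 1/n_i² = 193.50329 / (13.6057 × 8²) = 0.22222222

Since 1/n_i² must be positive, we need 1/n_f² > 0.22222222, i.e. n_f ≤ 2. For each allowed n_f, solve n_i = (1/n_f² − 0.22222222)^(−1/2) and check whether it is a whole number:
  n_f = 1: 1/n_i² = 1.00000000 − 0.22222222 = 0.77777778 → n_i = 1.134  (not an integer) ✗
  n_f = 2: 1/n_i² = 0.25000000 − 0.22222222 = 0.02777778 → n_i = 6.000  → integer, n_i = 6 ✓

Only n_f = 2 gives an integer upper level, n_i = 6.

The transition is from n = 6 to n = 2 (emission).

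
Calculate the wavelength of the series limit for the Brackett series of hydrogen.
1458.0242 nm

The series limit corresponds to the transition from n = ∞ to n = 4.
This is the highest energy (shortest wavelength) transition in the Brackett series.

E_∞ = 0 eV
E_4 = -13.6057 / 4² = -0.8503562500 eV

Energy at series limit:
ΔE = E_∞ - E_4 = 0 - (-0.8503562500) = 0.8503562500 eV
λ = hc/E = 1239.84 eV·nm / 0.8503562500 eV = 1458.0242 nm

This energy equals the ionization energy from the n = 4 state of hydrogen.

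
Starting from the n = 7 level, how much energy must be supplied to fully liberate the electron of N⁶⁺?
13.606 eV

The ionization energy is the energy needed to remove the electron completely (n → ∞).

For a hydrogen-like ion with Z = 7, E_n = -13.6057 Z² / n² eV.

At n = 7: E_7 = -13.6057 × 7² / 7² = -13.605700 eV
At n = ∞: E_∞ = 0 eV

Ionization energy = E_∞ - E_7 = 0 - (-13.605700) = 13.605700 eV
Ionization energy ≈ 13.606 eV

This is also called the binding energy of the electron in state n = 7.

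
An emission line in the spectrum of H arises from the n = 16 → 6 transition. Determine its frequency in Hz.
7.85e+13 Hz

First, find the transition energy:
E_16 = -13.6057 / 16² = -0.053147 eV
E_6 = -13.6057 / 6² = -0.377936 eV
|ΔE| = |E_6 - E_16| = 0.324789 eV

Convert to Joules: E = 0.324789 eV × (1.602177 × 10⁻¹⁹ J/eV) = 5.2037e-20 J

Using E = hf:
f = E/h = 5.2037e-20 J / (6.62607 × 10⁻³⁴ J·s)
f = 7.85e+13 Hz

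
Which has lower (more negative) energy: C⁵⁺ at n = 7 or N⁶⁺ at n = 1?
N⁶⁺ at n = 1 (E = -666.6793 eV)

Using E_n = -13.6057 Z² / n² eV:

C⁵⁺ (Z = 6) at n = 7:
E = -13.6057 × 6² / 7² = -13.6057 × 36 / 49 = -9.9960245 eV

N⁶⁺ (Z = 7) at n = 1:
E = -13.6057 × 7² / 1² = -13.6057 × 49 / 1 = -666.6793000 eV

Since -666.6793000 eV < -9.9960245 eV,
N⁶⁺ at n = 1 is more tightly bound (requires more energy to ionize).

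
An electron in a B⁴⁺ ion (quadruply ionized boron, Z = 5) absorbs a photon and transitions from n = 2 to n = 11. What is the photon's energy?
82.2245 eV

The energy levels of a hydrogen-like atom are E_n = -13.6057 Z² eV / n².

Energy at n = 2: E_2 = -13.6057 × 5² / 2² = -85.0356250 eV
Energy at n = 11: E_11 = -13.6057 × 5² / 11² = -2.8110950 eV

The excitation energy is the difference:
ΔE = E_11 - E_2
ΔE = -2.8110950 - (-85.0356250)
ΔE = 82.2245 eV

Since this is positive, energy must be absorbed (photon absorption).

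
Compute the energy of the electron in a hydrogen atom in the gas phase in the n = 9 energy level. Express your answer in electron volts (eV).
-0.16797 eV

The energy levels of a hydrogen-like atom are given by:
E_n = -13.6057 eV / n²

For n = 9:
E_9 = -13.6057 eV / 9²
E_9 = -13.6057 eV / 81
E_9 = -0.16797 eV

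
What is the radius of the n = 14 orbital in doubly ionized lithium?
3.45729 nm (or 34.57291 Å)

The Bohr radius formula is:
r_n = n² a₀ / Z

where a₀ = 0.05291772 nm is the Bohr radius.

For Li²⁺ (Z = 3) at n = 14:
r_14 = 14² × 0.05291772 nm / 3
r_14 = 196 × 0.05291772 nm / 3
r_14 = 10.371873 nm / 3
r_14 = 3.45729 nm

The electron orbits at approximately 3.45729 nm from the nucleus.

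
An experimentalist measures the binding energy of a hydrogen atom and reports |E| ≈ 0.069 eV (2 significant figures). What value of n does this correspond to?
n = 14

The exact energy levels follow E_n = -13.6057 eV / n².

The measured value (-0.069 eV) is reported to only 2 significant figures, so we must test candidate n values and see which one matches to that precision.

Candidate energies:
  n = 12:  E = -13.6057/12² = -0.09448 eV
  n = 13:  E = -13.6057/13² = -0.08051 eV
  n = 14:  E = -13.6057/14² = -0.06942 eV  ← matches
  n = 15:  E = -13.6057/15² = -0.06047 eV
  n = 16:  E = -13.6057/16² = -0.05315 eV

Checking against the measurement of -0.069 eV (2 sig figs), only n = 14 agrees:
E_14 = -0.06942 eV, which rounds to -0.069 eV ✓

Therefore n = 14.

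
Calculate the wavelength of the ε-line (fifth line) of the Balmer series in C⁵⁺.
11.025 nm

The lines of a series are numbered from the longest wavelength (smallest ΔE) outward; the fifth line is the transition from n = n_f + 5 to n_f.
The Balmer series has all transitions ending at n_f = 2.

For C⁵⁺ (Z = 6), the fifth line (ε-line) is the jump from n = 7 to n = 2:
E_7 = -13.6057 × 6² / 7² = -9.99602 eV
E_2 = -13.6057 × 6² / 2² = -122.45130 eV
ΔE = E_7 - E_2 = 112.45528 eV

λ = hc/E = 1239.84 eV·nm / 112.45528 eV
λ = 11.025 nm

This is the ε-line of the Balmer series in C⁵⁺.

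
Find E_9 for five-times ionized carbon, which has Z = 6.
-6.0470 eV

For hydrogen-like ions, the energy levels scale with Z²:
E_n = -13.6057 Z² / n² eV

For C⁵⁺ (Z = 6) at n = 9:
E_9 = -13.6057 × 6² / 9²
E_9 = -13.6057 × 36 / 81
E_9 = -489.8052 / 81
E_9 = -6.0470 eV

The energy is 36 times more negative than hydrogen at the same n due to the stronger nuclear charge.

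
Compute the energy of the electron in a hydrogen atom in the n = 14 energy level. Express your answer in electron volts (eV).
-0.06942 eV

The energy levels of a hydrogen-like atom are given by:
E_n = -13.6057 eV / n²

For n = 14:
E_14 = -13.6057 eV / 14²
E_14 = -13.6057 eV / 196
E_14 = -0.06942 eV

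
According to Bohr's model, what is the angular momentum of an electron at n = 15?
1.5819e-33 J·s (or 15ℏ)

In the Bohr model, angular momentum is quantized:
L = nℏ

where ℏ = h/(2π) = 1.054572e-34 J·s

For n = 15:
L = 15 × 1.054572e-34 J·s
L = 1.5819e-33 J·s

This can also be written as L = 15ℏ.
The angular momentum is an integer multiple of the reduced Planck constant.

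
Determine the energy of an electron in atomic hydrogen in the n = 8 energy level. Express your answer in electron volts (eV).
-0.21259 eV

The energy levels of a hydrogen-like atom are given by:
E_n = -13.6057 eV / n²

For n = 8:
E_8 = -13.6057 eV / 8²
E_8 = -13.6057 eV / 64
E_8 = -0.21259 eV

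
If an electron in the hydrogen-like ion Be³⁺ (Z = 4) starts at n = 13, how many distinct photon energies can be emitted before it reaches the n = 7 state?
21

The electron can occupy levels n = 7, 8, ..., 13 during de-excitation — that is m = 13 - 7 + 1 = 7 distinct levels.

The number of distinct spectral lines equals the number of ways to choose 2 of these m levels (each pair gives one possible emission transition):

Number of lines = m(m-1)/2 = 7×6/2 = 21

These correspond to all possible transitions between the 7 levels:
13 → 12, 13 → 11, 13 → 10, 13 → 9, 13 → 8, 13 → 7, 12 → 11, 12 → 10...

Each transition produces a photon with a unique energy (and thus wavelength). This count does not depend on Z.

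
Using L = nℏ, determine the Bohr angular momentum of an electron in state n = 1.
1.05457e-34 J·s (or 1ℏ)

In the Bohr model, angular momentum is quantized:
L = nℏ

where ℏ = h/(2π) = 1.0545718e-34 J·s

For n = 1:
L = 1 × 1.0545718e-34 J·s
L = 1.05457e-34 J·s

This can also be written as L = 1ℏ.
The angular momentum is an integer multiple of the reduced Planck constant.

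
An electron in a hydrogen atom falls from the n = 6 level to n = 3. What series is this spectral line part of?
Paschen series

The spectral series in hydrogen are named based on the final (lower) energy level:
- Lyman series: n_final = 1 (ultraviolet)
- Balmer series: n_final = 2 (visible/near-UV)
- Paschen series: n_final = 3 (infrared)
- Brackett series: n_final = 4 (infrared)
- Pfund series: n_final = 5 (far infrared)

Since this transition ends at n = 3, it belongs to the Paschen series.

For reference, this 6 → 3 line has photon energy
ΔE = 13.6057 eV × (1/3² - 1/6²) = 1.1338083 eV,
corresponding to wavelength λ = hc/ΔE = 1239.84 eV·nm / 1.1338083 eV = 1093.52 nm in the infrared region.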